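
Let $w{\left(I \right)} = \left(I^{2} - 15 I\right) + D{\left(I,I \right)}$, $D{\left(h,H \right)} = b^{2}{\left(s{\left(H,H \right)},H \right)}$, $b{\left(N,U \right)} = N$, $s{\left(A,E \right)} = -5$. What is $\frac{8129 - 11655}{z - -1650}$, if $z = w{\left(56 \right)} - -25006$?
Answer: $- \frac{3526}{28977} \approx -0.12168$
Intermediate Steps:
$D{\left(h,H \right)} = 25$ ($D{\left(h,H \right)} = \left(-5\right)^{2} = 25$)
$w{\left(I \right)} = 25 + I^{2} - 15 I$ ($w{\left(I \right)} = \left(I^{2} - 15 I\right) + 25 = 25 + I^{2} - 15 I$)
$z = 27327$ ($z = \left(25 + 56^{2} - 840\right) - -25006 = \left(25 + 3136 - 840\right) + 25006 = 2321 + 25006 = 27327$)
$\frac{8129 - 11655}{z - -1650} = \frac{8129 - 11655}{27327 - -1650} = - \frac{3526}{27327 + 1650} = - \frac{3526}{28977}$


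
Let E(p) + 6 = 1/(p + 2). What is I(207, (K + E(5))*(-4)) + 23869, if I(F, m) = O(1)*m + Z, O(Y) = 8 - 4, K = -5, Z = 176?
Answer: 169531/7 ≈ 24219.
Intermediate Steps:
O(Y) = 4
E(p) = -6 + 1/(2 + p) (E(p) = -6 + 1/(p + 2) = -6 + 1/(2 + p))
I(F, m) = 176 + 4*m (I(F, m) = 4*m + 176 = 176 + 4*m)
I(207, (K + E(5))*(-4)) + 23869 = (176 + 4*((-5 + (-11 - 6*5)/(2 + 5))*(-4))) + 23869 = (176 + 4*((-5 + (-11 - 30)/7)*(-4))) + 23869 = (176 + 4*((-5 + (⅐)*(-41))*(-4))) + 23869 = (176 + 4*((-5 - 41/7)*(-4))) + 23869 = (176 + 4*(-76/7*(-4))) + 23869 = (176 + 4*(304/7)) + 23869 = (176 + 1216/7) + 23869 = 2448/7 + 23869 = 169531/7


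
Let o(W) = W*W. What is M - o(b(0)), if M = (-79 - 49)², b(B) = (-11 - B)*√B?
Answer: 16384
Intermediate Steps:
b(B) = √B*(-11 - B)
M = 16384 (M = (-128)² = 16384)
o(W) = W²
M - o(b(0)) = 16384 - (√0*(-11 - 1*0))² = 16384 - (0*(-11 + 0))² = 16384 - (0*(-11))² = 16384 - 1*0² = 16384 - 1*0 = 16384 + 0 = 16384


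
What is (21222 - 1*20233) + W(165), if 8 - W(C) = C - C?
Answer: 997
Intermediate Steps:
W(C) = 8 (W(C) = 8 - (C - C) = 8 - 1*0 = 8 + 0 = 8)
(21222 - 1*20233) + W(165) = (21222 - 1*20233) + 8 = (21222 - 20233) + 8 = 989 + 8 = 997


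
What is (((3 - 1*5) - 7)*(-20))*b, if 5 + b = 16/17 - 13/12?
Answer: -15735/17 ≈ -925.59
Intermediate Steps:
b = -1049/204 (b = -5 + (16/17 - 13/12) = -5 - 29/204 = -1049/204 ≈ -5.1422)
(((3 - 1*5) - 7)*(-20))*b = (((3 - 1*5) - 7)*(-20))*(-1049/204) = (((3 - 5) - 7)*(-20))*(-1049/204) = ((-2 - 7)*(-20))*(-1049/204) = -9*(-20)*(-1049/204) = 180*(-1049/204) = -15735/17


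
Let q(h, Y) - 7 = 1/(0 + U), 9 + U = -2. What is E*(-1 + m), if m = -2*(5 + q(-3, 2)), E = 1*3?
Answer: -819/11 ≈ -74.455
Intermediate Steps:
U = -11 (U = -9 - 2 = -11)
q(h, Y) = 76/11 (q(h, Y) = 7 + 1/(0 - 11) = 7 + 1/(-11) = 7 - 1/11 = 76/11)
E = 3
m = -262/11 (m = -2*(5 + 76/11) = -2*131/11 = -262/11 ≈ -23.818)
E*(-1 + m) = 3*(-1 - 262/11) = 3*(-273/11) = -819/11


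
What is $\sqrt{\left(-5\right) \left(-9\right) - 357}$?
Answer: $2 i \sqrt{78} \approx 17.664 i$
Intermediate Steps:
$\sqrt{\left(-5\right) \left(-9\right) - 357} = \sqrt{45 - 357} = \sqrt{-312} = 2 i \sqrt{78}$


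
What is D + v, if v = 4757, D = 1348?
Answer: 6105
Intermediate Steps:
D + v = 1348 + 4757 = 6105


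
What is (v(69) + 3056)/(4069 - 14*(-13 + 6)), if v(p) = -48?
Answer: 3008/4167 ≈ 0.72186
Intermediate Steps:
(v(69) + 3056)/(4069 - 14*(-13 + 6)) = (-48 + 3056)/(4069 - 14*(-13 + 6)) = 3008/(4069 - 14*(-7)) = 3008/(4069 + 98) = 3008/4167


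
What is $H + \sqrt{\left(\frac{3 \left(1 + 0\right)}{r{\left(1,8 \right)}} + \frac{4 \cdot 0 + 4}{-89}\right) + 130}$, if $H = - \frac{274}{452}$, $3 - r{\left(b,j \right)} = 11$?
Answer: $- \frac{137}{226} + \frac{\sqrt{16422458}}{356} \approx 10.777$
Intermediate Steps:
$r{\left(b,j \right)} = -8$ ($r{\left(b,j \right)} = 3 - 11 = -8$)
$H = - \frac{137}{226}$ ($H = \left(-274\right) \frac{1}{452} = - \frac{137}{226} \approx -0.60619$)
$H + \sqrt{\left(\frac{3 \left(1 + 0\right)}{r{\left(1,8 \right)}} + \frac{4 \cdot 0 + 4}{-89}\right) + 130} = - \frac{137}{226} + \sqrt{\left(\frac{3 \left(1 + 0\right)}{-8} + \frac{4 \cdot 0 + 4}{-89}\right) + 130} = - \frac{137}{226} + \sqrt{\left(3 \cdot 1 \left(- \frac{1}{8}\right) + \left(0 + 4\right) \left(- \frac{1}{89}\right)\right) + 130} = - \frac{137}{226} + \sqrt{\left(3 \left(- \frac{1}{8}\right) + 4 \left(- \frac{1}{89}\right)\right) + 130} = - \frac{137}{226} + \sqrt{\left(- \frac{3}{8} - \frac{4}{89}\right) + 130} = - \frac{137}{226} + \sqrt{- \frac{299}{712} + 130} = - \frac{137}{226} + \sqrt{\frac{92261}{712}} = - \frac{137}{226} + \frac{\sqrt{16422458}}{356}$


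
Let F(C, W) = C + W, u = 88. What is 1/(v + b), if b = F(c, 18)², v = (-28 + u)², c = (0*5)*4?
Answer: 1/3924 ≈ 0.00025484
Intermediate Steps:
c = 0 (c = 0*4 = 0)
v = 3600 (v = (-28 + 88)² = 60² = 3600)
b = 324 (b = (0 + 18)² = 18² = 324)
1/(v + b) = 1/(3600 + 324) = 1/3924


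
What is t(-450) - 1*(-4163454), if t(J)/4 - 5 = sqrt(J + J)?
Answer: 4163474 + 120*I ≈ 4.1635e+6 + 120.0*I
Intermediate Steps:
t(J) = 20 + 4*sqrt(2)*sqrt(J) (t(J) = 20 + 4*sqrt(J + J) = 20 + 4*sqrt(2*J) = 20 + 4*(sqrt(2)*sqrt(J)) = 20 + 4*sqrt(2)*sqrt(J))
t(-450) - 1*(-4163454) = (20 + 4*sqrt(2)*sqrt(-450)) - 1*(-4163454) = (20 + 4*sqrt(2)*(15*I*sqrt(2))) + 4163454 = (20 + 120*I) + 4163454 = 4163474 + 120*I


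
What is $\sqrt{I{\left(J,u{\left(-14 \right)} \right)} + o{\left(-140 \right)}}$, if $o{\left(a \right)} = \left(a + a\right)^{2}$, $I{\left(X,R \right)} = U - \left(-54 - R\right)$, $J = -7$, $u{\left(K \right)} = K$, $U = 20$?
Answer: $2 \sqrt{19615} \approx 280.11$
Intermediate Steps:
$I{\left(X,R \right)} = 74 + R$ ($I{\left(X,R \right)} = 20 - \left(-54 - R\right) = 20 + \left(54 + R\right) = 74 + R$)
$o{\left(a \right)} = 4 a^{2}$ ($o{\left(a \right)} = \left(2 a\right)^{2} = 4 a^{2}$)
$\sqrt{I{\left(J,u{\left(-14 \right)} \right)} + o{\left(-140 \right)}} = \sqrt{\left(74 - 14\right) + 4 \left(-140\right)^{2}} = \sqrt{60 + 4 \cdot 19600} = \sqrt{60 + 78400} = \sqrt{78460} = 2 \sqrt{19615}$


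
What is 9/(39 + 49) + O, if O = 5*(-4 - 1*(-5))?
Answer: 449/88 ≈ 5.1023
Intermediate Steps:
O = 5 (O = 5*(-4 + 5) = 5*1 = 5)
9/(39 + 49) + O = 9/(39 + 49) + 5 = 9/88 + 5 = 449/88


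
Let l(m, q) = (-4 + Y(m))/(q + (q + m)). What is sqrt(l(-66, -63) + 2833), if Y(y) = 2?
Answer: sqrt(1631814)/24 ≈ 53.226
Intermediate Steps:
l(m, q) = -2/(m + 2*q) (l(m, q) = (-4 + 2)/(q + (q + m)) = -2/(q + (m + q)) = -2/(m + 2*q))
sqrt(l(-66, -63) + 2833) = sqrt(-2/(-66 + 2*(-63)) + 2833) = sqrt(-2/(-66 - 126) + 2833) = sqrt(-2/(-192) + 2833) = sqrt(-2*(-1/192) + 2833) = sqrt(1/96 + 2833) = sqrt(271969/96) = sqrt(1631814)/24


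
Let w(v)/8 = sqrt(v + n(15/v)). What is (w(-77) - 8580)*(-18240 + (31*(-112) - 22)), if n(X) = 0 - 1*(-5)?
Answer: 186477720 - 1043232*I*sqrt(2) ≈ 1.8648e+8 - 1.4754e+6*I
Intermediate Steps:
n(X) = 5 (n(X) = 0 + 5 = 5)
w(v) = 8*sqrt(5 + v) (w(v) = 8*sqrt(v + 5) = 8*sqrt(5 + v))
(w(-77) - 8580)*(-18240 + (31*(-112) - 22)) = (8*sqrt(5 - 77) - 8580)*(-18240 + (31*(-112) - 22)) = (8*sqrt(-72) - 8580)*(-18240 + (-3472 - 22)) = (8*(6*I*sqrt(2)) - 8580)*(-18240 - 3494) = (48*I*sqrt(2) - 8580)*(-21734) = (-8580 + 48*I*sqrt(2))*(-21734) = 186477720 - 1043232*I*sqrt(2)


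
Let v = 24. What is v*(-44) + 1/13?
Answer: -13727/13 ≈ -1055.9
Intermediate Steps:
v*(-44) + 1/13 = 24*(-44) + 1/13 = -1056 + 1*(1/13) = -1056 + 1/13 = -13727/13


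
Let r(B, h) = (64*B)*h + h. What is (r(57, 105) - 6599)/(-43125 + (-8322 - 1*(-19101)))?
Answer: -188273/16173 ≈ -11.641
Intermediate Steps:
r(B, h) = h + 64*B*h (r(B, h) = 64*B*h + h = h + 64*B*h)
(r(57, 105) - 6599)/(-43125 + (-8322 - 1*(-19101))) = (105*(1 + 64*57) - 6599)/(-43125 + (-8322 - 1*(-19101))) = (105*(1 + 3648) - 6599)/(-43125 + (-8322 + 19101)) = (105*3649 - 6599)/(-43125 + 10779) = (383145 - 6599)/(-32346) = 376546*(-1/32346) = -188273/16173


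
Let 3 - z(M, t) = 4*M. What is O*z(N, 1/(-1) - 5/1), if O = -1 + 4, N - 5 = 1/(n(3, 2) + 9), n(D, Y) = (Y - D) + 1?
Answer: -157/3 ≈ -52.333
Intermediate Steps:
n(D, Y) = 1 + Y - D
N = 46/9 (N = 5 + 1/((1 + 2 - 1*3) + 9) = 5 + 1/((1 + 2 - 3) + 9) = 5 + 1/(0 + 9) = 5 + 1/9 = 46/9 ≈ 5.1111)
z(M, t) = 3 - 4*M
O = 3
O*z(N, 1/(-1) - 5/1) = 3*(3 - 4*46/9) = 3*(3 - 184/9) = 3*(-157/9) = -157/3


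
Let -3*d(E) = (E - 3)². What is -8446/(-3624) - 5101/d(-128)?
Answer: 100199939/31095732 ≈ 3.2223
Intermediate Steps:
d(E) = -(-3 + E)²/3 (d(E) = -(E - 3)²/3 = -(-3 + E)²/3)
-8446/(-3624) - 5101/d(-128) = -8446/(-3624) - 5101*(-3/(-3 - 128)²) = -8446*(-1/3624) - 5101/((-⅓*(-131)²)) = 4223/1812 - 5101/((-⅓*17161)) = 4223/1812 - 5101/(-17161/3) = 4223/1812 - 5101*(-3/17161) = 4223/1812 + 15303/17161 = 100199939/31095732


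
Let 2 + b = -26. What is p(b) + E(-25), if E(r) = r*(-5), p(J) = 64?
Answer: 189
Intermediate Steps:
b = -28 (b = -2 - 26 = -28)
E(r) = -5*r
p(b) + E(-25) = 64 - 5*(-25) = 64 + 125 = 189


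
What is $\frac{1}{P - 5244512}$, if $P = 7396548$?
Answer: $\frac{1}{2152036} \approx 4.6468 \cdot 10^{-7}$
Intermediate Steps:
$\frac{1}{P - 5244512} = \frac{1}{7396548 - 5244512} = \frac{1}{2152036}$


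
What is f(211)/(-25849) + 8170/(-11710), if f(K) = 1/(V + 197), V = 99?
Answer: -6251116539/8959676984 ≈ -0.69769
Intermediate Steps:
f(K) = 1/296 (f(K) = 1/(99 + 197) = 1/296)
f(211)/(-25849) + 8170/(-11710) = (1/296)/(-25849) + 8170/(-11710) = (1/296)*(-1/25849) + 8170*(-1/11710) = -1/7651304 - 817/1171 = -6251116539/8959676984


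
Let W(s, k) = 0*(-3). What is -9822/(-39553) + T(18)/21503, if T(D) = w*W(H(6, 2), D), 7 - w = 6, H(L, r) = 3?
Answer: 9822/39553 ≈ 0.24833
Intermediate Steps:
w = 1 (w = 7 - 1*6 = 7 - 6 = 1)
W(s, k) = 0
T(D) = 0 (T(D) = 1*0 = 0)
-9822/(-39553) + T(18)/21503 = -9822/(-39553) + 0/21503 = -9822*(-1/39553) + 0*(1/21503) = 9822/39553 + 0 = 9822/39553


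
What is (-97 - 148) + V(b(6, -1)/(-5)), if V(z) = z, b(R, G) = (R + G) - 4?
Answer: -1226/5 ≈ -245.20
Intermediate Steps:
b(R, G) = -4 + G + R (b(R, G) = (G + R) - 4 = -4 + G + R)
(-97 - 148) + V(b(6, -1)/(-5)) = (-97 - 148) + (-4 - 1 + 6)/(-5) = -245 + 1*(-⅕) = -245 - ⅕ = -1226/5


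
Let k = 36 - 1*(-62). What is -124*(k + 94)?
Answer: -23808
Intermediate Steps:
k = 98 (k = 36 + 62 = 98)
-124*(k + 94) = -124*(98 + 94) = -124*192 = -23808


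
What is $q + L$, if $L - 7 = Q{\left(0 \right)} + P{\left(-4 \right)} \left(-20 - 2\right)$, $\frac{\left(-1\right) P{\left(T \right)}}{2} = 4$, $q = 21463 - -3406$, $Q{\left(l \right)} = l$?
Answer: $25052$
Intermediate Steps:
$q = 24869$ ($q = 21463 + 3406 = 24869$)
$P{\left(T \right)} = -8$ ($P{\left(T \right)} = \left(-2\right) 4 = -8$)
$L = 183$ ($L = 7 + \left(0 - 8 \left(-20 - 2\right)\right) = 7 + \left(0 - -176\right) = 7 + \left(0 + 176\right) = 7 + 176 = 183$)
$q + L = 24869 + 183 = 25052$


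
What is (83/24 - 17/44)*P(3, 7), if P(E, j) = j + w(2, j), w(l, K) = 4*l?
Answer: 4055/88 ≈ 46.080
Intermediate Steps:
P(E, j) = 8 + j (P(E, j) = j + 4*2 = j + 8 = 8 + j)
(83/24 - 17/44)*P(3, 7) = (83/24 - 17/44)*(8 + 7) = (83*(1/24) - 17*1/44)*15 = (83/24 - 17/44)*15 = (811/264)*15 = 4055/88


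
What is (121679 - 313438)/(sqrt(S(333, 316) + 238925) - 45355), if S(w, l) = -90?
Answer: 1739445889/411367438 + 191759*sqrt(238835)/2056837190 ≈ 4.2740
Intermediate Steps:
(121679 - 313438)/(sqrt(S(333, 316) + 238925) - 45355) = (121679 - 313438)/(sqrt(-90 + 238925) - 45355) = -191759/(sqrt(238835) - 45355) = -191759/(-45355 + sqrt(238835))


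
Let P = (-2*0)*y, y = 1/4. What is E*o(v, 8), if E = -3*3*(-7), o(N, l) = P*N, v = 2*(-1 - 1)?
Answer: 0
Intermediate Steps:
v = -4 (v = 2*(-2) = -4)
y = ¼ (y = 1*(¼) = ¼ ≈ 0.25000)
P = 0 (P = -2*0*(¼) = 0*(¼) = 0)
o(N, l) = 0 (o(N, l) = 0*N = 0)
E = 63 (E = -9*(-7) = 63)
E*o(v, 8) = 63*0 = 0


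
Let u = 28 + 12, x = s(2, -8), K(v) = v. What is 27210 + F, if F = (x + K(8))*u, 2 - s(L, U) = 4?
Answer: 27450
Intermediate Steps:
s(L, U) = -2 (s(L, U) = 2 - 1*4 = 2 - 4 = -2)
x = -2
u = 40
F = 240 (F = (-2 + 8)*40 = 6*40 = 240)
27210 + F = 27210 + 240 = 27450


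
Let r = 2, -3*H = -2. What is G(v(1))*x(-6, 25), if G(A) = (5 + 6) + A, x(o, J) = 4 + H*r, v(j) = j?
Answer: 64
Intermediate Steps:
H = ⅔ (H = -⅓*(-2) = ⅔ ≈ 0.66667)
x(o, J) = 16/3 (x(o, J) = 4 + (⅔)*2 = 4 + 4/3 = 16/3)
G(A) = 11 + A
G(v(1))*x(-6, 25) = (11 + 1)*(16/3) = 12*(16/3) = 64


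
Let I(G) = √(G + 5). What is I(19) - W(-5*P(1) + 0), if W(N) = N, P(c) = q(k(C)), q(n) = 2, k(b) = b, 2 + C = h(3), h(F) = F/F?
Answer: 10 + 2*√6 ≈ 14.899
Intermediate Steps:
h(F) = 1
C = -1 (C = -2 + 1 = -1)
P(c) = 2
I(G) = √(5 + G)
I(19) - W(-5*P(1) + 0) = √(5 + 19) - (-5*2 + 0) = √24 - (-10 + 0) = 2*√6 - 1*(-10) = 2*√6 + 10 = 10 + 2*√6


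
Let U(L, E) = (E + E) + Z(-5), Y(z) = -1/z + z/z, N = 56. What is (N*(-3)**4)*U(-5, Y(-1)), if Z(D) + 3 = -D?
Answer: 27216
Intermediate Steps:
Z(D) = -3 - D
Y(z) = 1 - 1/z (Y(z) = -1/z + 1 = 1 - 1/z)
U(L, E) = 2 + 2*E (U(L, E) = (E + E) + (-3 - 1*(-5)) = 2*E + (-3 + 5) = 2*E + 2 = 2 + 2*E)
(N*(-3)**4)*U(-5, Y(-1)) = (56*(-3)**4)*(2 + 2*((-1 - 1)/(-1))) = (56*81)*(2 + 2*(-1*(-2))) = 4536*(2 + 2*2) = 4536*(2 + 4) = 4536*6 = 27216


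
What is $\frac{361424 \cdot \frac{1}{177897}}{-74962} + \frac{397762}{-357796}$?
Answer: $- \frac{1326122599820993}{1192848473542386} \approx -1.1117$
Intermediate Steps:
$\frac{361424 \cdot \frac{1}{177897}}{-74962} + \frac{397762}{-357796} = 361424 \cdot \frac{1}{177897} \left(- \frac{1}{74962}\right) + 397762 \left(- \frac{1}{357796}\right) = \frac{361424}{177897} \left(- \frac{1}{74962}\right) - \frac{198881}{178898} = - \frac{180712}{6667757457} - \frac{198881}{178898} = - \frac{1326122599820993}{1192848473542386}$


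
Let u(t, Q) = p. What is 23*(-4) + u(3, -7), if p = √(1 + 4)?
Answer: -92 + √5 ≈ -89.764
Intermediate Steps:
p = √5 ≈ 2.2361
u(t, Q) = √5
23*(-4) + u(3, -7) = 23*(-4) + √5 = -92 + √5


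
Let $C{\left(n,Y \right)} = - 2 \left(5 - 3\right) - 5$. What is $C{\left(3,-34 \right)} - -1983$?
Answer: $1974$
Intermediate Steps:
$C{\left(n,Y \right)} = -9$ ($C{\left(n,Y \right)} = - 2 \left(5 - 3\right) - 5 = \left(-2\right) 2 - 5 = -4 - 5 = -9$)
$C{\left(3,-34 \right)} - -1983 = -9 - -1983 = -9 + 1983 = 1974$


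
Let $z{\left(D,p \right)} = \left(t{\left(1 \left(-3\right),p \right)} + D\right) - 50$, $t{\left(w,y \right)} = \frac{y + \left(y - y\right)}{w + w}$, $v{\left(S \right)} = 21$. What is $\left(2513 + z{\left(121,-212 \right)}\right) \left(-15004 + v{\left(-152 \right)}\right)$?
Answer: $- \frac{117736414}{3} \approx -3.9245 \cdot 10^{7}$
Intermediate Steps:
$t{\left(w,y \right)} = \frac{y}{2 w}$ ($t{\left(w,y \right)} = \frac{y + 0}{2 w} = y \frac{1}{2 w} = \frac{y}{2 w}$)
$z{\left(D,p \right)} = -50 + D - \frac{p}{6}$ ($z{\left(D,p \right)} = \left(\frac{p}{2 \cdot 1 \left(-3\right)} + D\right) - 50 = \left(\frac{p}{2 \left(-3\right)} + D\right) - 50 = \left(\frac{1}{2} p \left(- \frac{1}{3}\right) + D\right) - 50 = \left(- \frac{p}{6} + D\right) - 50 = \left(D - \frac{p}{6}\right) - 50 = -50 + D - \frac{p}{6}$)
$\left(2513 + z{\left(121,-212 \right)}\right) \left(-15004 + v{\left(-152 \right)}\right) = \left(2513 - - \frac{319}{3}\right) \left(-15004 + 21\right) = \left(2513 + \left(-50 + 121 + \frac{106}{3}\right)\right) \left(-14983\right) = \left(2513 + \frac{319}{3}\right) \left(-14983\right) = \frac{7858}{3} \left(-14983\right) = - \frac{117736414}{3}$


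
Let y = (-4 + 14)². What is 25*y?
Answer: 2500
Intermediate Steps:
y = 100 (y = 10² = 100)
25*y = 25*100 = 2500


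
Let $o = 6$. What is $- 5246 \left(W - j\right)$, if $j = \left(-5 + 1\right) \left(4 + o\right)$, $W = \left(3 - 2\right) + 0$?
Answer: $-215086$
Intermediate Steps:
$W = 1$ ($W = 1 + 0 = 1$)
$j = -40$ ($j = \left(-5 + 1\right) \left(4 + 6\right) = \left(-4\right) 10 = -40$)
$- 5246 \left(W - j\right) = - 5246 \left(1 - -40\right) = - 5246 \left(1 + 40\right) = \left(-5246\right) 41 = -215086$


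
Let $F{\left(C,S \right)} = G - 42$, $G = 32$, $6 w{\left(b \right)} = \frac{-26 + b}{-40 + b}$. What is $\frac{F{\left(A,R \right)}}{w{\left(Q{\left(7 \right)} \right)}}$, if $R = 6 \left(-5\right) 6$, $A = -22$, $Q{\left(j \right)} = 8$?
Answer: $- \frac{320}{3} \approx -106.67$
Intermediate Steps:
$w{\left(b \right)} = \frac{-26 + b}{6 \left(-40 + b\right)}$ ($w{\left(b \right)} = \frac{\left(-26 + b\right) \frac{1}{-40 + b}}{6} = \frac{\frac{1}{-40 + b} \left(-26 + b\right)}{6} = \frac{-26 + b}{6 \left(-40 + b\right)}$)
$R = -180$ ($R = \left(-30\right) 6 = -180$)
$F{\left(C,S \right)} = -10$ ($F{\left(C,S \right)} = 32 - 42 = -10$)
$\frac{F{\left(A,R \right)}}{w{\left(Q{\left(7 \right)} \right)}} = - \frac{10}{\frac{1}{6} \frac{1}{-40 + 8} \left(-26 + 8\right)} = - \frac{10}{\frac{1}{6} \frac{1}{-32} \left(-18\right)} = - \frac{10}{\frac{1}{6} \left(- \frac{1}{32}\right) \left(-18\right)} = - \frac{10}{\frac{3}{32}} = \left(-10\right) \frac{32}{3} = - \frac{320}{3}$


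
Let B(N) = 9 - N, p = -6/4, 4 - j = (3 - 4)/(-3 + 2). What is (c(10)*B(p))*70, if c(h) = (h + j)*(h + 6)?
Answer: 152880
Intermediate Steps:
j = 3 (j = 4 - (3 - 4)/(-3 + 2) = 4 - (-1)/(-1) = 4 - (-1)*(-1) = 4 - 1*1 = 4 - 1 = 3)
p = -3/2 (p = -6*1/4 = -3/2 ≈ -1.5000)
c(h) = (3 + h)*(6 + h) (c(h) = (h + 3)*(h + 6) = (3 + h)*(6 + h))
(c(10)*B(p))*70 = ((18 + 10**2 + 9*10)*(9 - 1*(-3/2)))*70 = ((18 + 100 + 90)*(9 + 3/2))*70 = (208*(21/2))*70 = 2184*70 = 152880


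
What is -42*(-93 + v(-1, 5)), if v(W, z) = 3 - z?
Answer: 3990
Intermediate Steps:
-42*(-93 + v(-1, 5)) = -42*(-93 + (3 - 1*5)) = -42*(-93 + (3 - 5)) = -42*(-93 - 2) = -42*(-95) = 3990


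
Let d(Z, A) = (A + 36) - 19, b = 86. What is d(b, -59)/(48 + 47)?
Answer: -42/95 ≈ -0.44211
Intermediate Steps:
d(Z, A) = 17 + A (d(Z, A) = (36 + A) - 19 = 17 + A)
d(b, -59)/(48 + 47) = (17 - 59)/(48 + 47) = -42/95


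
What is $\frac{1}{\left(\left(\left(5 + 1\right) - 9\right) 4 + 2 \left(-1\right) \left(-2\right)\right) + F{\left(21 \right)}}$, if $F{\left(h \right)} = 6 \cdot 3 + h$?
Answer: $\frac{1}{31} \approx 0.032258$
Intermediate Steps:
$F{\left(h \right)} = 18 + h$
$\frac{1}{\left(\left(\left(5 + 1\right) - 9\right) 4 + 2 \left(-1\right) \left(-2\right)\right) + F{\left(21 \right)}} = \frac{1}{\left(\left(\left(5 + 1\right) - 9\right) 4 + 2 \left(-1\right) \left(-2\right)\right) + \left(18 + 21\right)} = \frac{1}{\left(\left(6 - 9\right) 4 - -4\right) + 39} = \frac{1}{\left(\left(6 - 9\right) 4 + 4\right) + 39} = \frac{1}{\left(\left(-3\right) 4 + 4\right) + 39} = \frac{1}{\left(-12 + 4\right) + 39} = \frac{1}{-8 + 39} = \frac{1}{31}$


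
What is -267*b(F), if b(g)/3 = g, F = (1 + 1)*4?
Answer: -6408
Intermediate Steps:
F = 8 (F = 2*4 = 8)
b(g) = 3*g
-267*b(F) = -801*8 = -267*24 = -6408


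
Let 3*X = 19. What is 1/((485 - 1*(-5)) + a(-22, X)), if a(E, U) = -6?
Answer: 1/484 ≈ 0.0020661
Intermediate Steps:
X = 19/3 (X = (1/3)*19 = 19/3 ≈ 6.3333)
1/((485 - 1*(-5)) + a(-22, X)) = 1/((485 - 1*(-5)) - 6) = 1/((485 + 5) - 6) = 1/(490 - 6) = 1/484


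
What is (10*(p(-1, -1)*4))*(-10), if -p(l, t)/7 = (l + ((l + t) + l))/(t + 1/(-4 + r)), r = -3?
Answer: 9800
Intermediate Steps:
p(l, t) = -7*(t + 3*l)/(-⅐ + t) (p(l, t) = -7*(l + ((l + t) + l))/(t + 1/(-4 - 3)) = -7*(l + (t + 2*l))/(t + 1/(-7)) = -7*(t + 3*l)/(t - ⅐) = -7*(t + 3*l)/(-⅐ + t))
(10*(p(-1, -1)*4))*(-10) = (10*((49*(-1*(-1) - 3*(-1))/(-1 + 7*(-1)))*4))*(-10) = (10*((49*(1 + 3)/(-1 - 7))*4))*(-10) = (10*((49*4/(-8))*4))*(-10) = (10*((49*(-⅛)*4)*4))*(-10) = (10*(-49/2*4))*(-10) = (10*(-98))*(-10) = -980*(-10) = 9800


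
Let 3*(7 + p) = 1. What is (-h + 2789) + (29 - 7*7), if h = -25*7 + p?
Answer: 8852/3 ≈ 2950.7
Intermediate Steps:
p = -20/3 (p = -7 + (⅓)*1 = -7 + ⅓ = -20/3 ≈ -6.6667)
h = -545/3 (h = -25*7 - 20/3 = -175 - 20/3 = -545/3 ≈ -181.67)
(-h + 2789) + (29 - 7*7) = (-1*(-545/3) + 2789) + (29 - 7*7) = (545/3 + 2789) + (29 - 49) = 8912/3 - 20 = 8852/3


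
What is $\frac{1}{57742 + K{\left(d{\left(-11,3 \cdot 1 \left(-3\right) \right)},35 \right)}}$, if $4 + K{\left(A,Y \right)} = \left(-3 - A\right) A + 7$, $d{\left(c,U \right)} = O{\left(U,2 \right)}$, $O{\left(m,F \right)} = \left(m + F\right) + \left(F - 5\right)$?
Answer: $\frac{1}{57675} \approx 1.7339 \cdot 10^{-5}$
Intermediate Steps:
$O{\left(m,F \right)} = -5 + m + 2 F$ ($O{\left(m,F \right)} = \left(F + m\right) + \left(F - 5\right) = \left(F + m\right) + \left(-5 + F\right) = -5 + m + 2 F$)
$d{\left(c,U \right)} = -1 + U$ ($d{\left(c,U \right)} = -5 + U + 2 \cdot 2 = -5 + U + 4 = -1 + U$)
$K{\left(A,Y \right)} = 3 + A \left(-3 - A\right)$ ($K{\left(A,Y \right)} = -4 + \left(\left(-3 - A\right) A + 7\right) = -4 + \left(A \left(-3 - A\right) + 7\right) = -4 + \left(7 + A \left(-3 - A\right)\right) = 3 + A \left(-3 - A\right)$)
$\frac{1}{57742 + K{\left(d{\left(-11,3 \cdot 1 \left(-3\right) \right)},35 \right)}} = \frac{1}{57742 - \left(-3 + \left(-1 + 3 \cdot 1 \left(-3\right)\right)^{2} + 3 \left(-1 + 3 \cdot 1 \left(-3\right)\right)\right)} = \frac{1}{57742 - \left(-3 + \left(-1 + 3 \left(-3\right)\right)^{2} + 3 \left(-1 + 3 \left(-3\right)\right)\right)} = \frac{1}{57742 - \left(-3 + \left(-1 - 9\right)^{2} + 3 \left(-1 - 9\right)\right)} = \frac{1}{57742 - 67} = \frac{1}{57675}$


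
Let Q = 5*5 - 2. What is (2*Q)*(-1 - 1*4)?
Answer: -230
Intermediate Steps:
Q = 23 (Q = 25 - 2 = 23)
(2*Q)*(-1 - 1*4) = (2*23)*(-1 - 1*4) = 46*(-1 - 4) = 46*(-5) = -230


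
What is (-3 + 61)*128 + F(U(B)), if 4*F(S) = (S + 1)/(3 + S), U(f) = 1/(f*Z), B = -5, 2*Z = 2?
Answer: 103937/14 ≈ 7424.1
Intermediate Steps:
Z = 1 (Z = (½)*2 = 1)
U(f) = 1/f (U(f) = 1/(f*1) = 1/f)
F(S) = (1 + S)/(4*(3 + S)) (F(S) = ((S + 1)/(3 + S))/4 = ((1 + S)/(3 + S))/4 = (1 + S)/(4*(3 + S)))
(-3 + 61)*128 + F(U(B)) = (-3 + 61)*128 + (1 + 1/(-5))/(4*(3 + 1/(-5))) = 58*128 + (1 - ⅕)/(4*(3 - ⅕)) = 7424 + (¼)*(⅘)/(14/5) = 7424 + (¼)*(5/14)*(⅘) = 7424 + 1/14 = 103937/14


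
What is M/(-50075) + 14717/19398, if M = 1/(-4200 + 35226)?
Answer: 635131327882/837145988225 ≈ 0.75869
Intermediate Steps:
M = 1/31026 ≈ 3.2231e-5
M/(-50075) + 14717/19398 = (1/31026)/(-50075) + 14717/19398 = (1/31026)*(-1/50075) + 14717*(1/19398) = -1/1553626950 + 14717/19398 = 635131327882/837145988225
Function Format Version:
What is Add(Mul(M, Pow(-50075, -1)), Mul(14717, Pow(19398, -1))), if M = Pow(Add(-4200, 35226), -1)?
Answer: Rational(635131327882, 837145988225) ≈ 0.75869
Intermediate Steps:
M = Rational(1, 31026) (M = Pow(31026, -1) = Rational(1, 31026) ≈ 3.2231e-5)
Add(Mul(M, Pow(-50075, -1)), Mul(14717, Pow(19398, -1))) = Add(Mul(Rational(1, 31026), Pow(-50075, -1)), Mul(14717, Pow(19398, -1))) = Add(Mul(Rational(1, 31026), Rational(-1, 50075)), Mul(14717, Rational(1, 19398))) = Add(Rational(-1, 1553626950), Rational(14717, 19398)) = Rational(635131327882, 837145988225)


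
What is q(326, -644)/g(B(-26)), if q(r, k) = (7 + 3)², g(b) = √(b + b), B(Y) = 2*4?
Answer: 25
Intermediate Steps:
B(Y) = 8
g(b) = √2*√b (g(b) = √(2*b) = √2*√b)
q(r, k) = 100 (q(r, k) = 10² = 100)
q(326, -644)/g(B(-26)) = 100/((√2*√8)) = 100/((√2*(2*√2))) = 100/4 = 100*(¼) = 25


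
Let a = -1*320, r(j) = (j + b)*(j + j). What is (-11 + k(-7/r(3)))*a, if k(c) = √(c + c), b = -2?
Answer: 3520 - 320*I*√21/3 ≈ 3520.0 - 488.81*I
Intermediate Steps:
r(j) = 2*j*(-2 + j) (r(j) = (j - 2)*(j + j) = (-2 + j)*(2*j) = 2*j*(-2 + j))
a = -320
k(c) = √2*√c (k(c) = √(2*c) = √2*√c)
(-11 + k(-7/r(3)))*a = (-11 + √2*√(-7*1/(6*(-2 + 3))))*(-320) = (-11 + √2*√(-7/(2*3*1)))*(-320) = (-11 + √2*√(-7/6))*(-320) = (-11 + √2*(I*√42/6))*(-320) = (-11 + I*√21/3)*(-320) = 3520 - 320*I*√21/3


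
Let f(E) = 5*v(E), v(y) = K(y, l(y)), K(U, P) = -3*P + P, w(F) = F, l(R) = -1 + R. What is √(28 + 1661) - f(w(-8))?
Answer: -90 + √1689 ≈ -48.903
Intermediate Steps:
K(U, P) = -2*P
v(y) = 2 - 2*y (v(y) = -2*(-1 + y) = 2 - 2*y)
f(E) = 10 - 10*E (f(E) = 5*(2 - 2*E) = 10 - 10*E)
√(28 + 1661) - f(w(-8)) = √(28 + 1661) - (10 - 10*(-8)) = √1689 - (10 + 80) = √1689 - 1*90 = √1689 - 90 = -90 + √1689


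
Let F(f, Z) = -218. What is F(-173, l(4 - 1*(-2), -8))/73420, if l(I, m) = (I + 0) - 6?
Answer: -109/36710 ≈ -0.0029692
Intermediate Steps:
l(I, m) = -6 + I (l(I, m) = I - 6 = -6 + I)
F(-173, l(4 - 1*(-2), -8))/73420 = -218/73420 = -218*1/73420 = -109/36710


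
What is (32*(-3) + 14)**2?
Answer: 6724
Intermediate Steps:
(32*(-3) + 14)**2 = (-96 + 14)**2 = (-82)**2 = 6724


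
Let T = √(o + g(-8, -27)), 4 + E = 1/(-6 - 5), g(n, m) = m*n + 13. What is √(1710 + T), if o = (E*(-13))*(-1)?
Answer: √(206910 + 11*√21274)/11 ≈ 41.512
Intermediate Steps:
g(n, m) = 13 + m*n
E = -45/11 (E = -4 + 1/(-6 - 5) = -4 + 1/(-11) = -4 - 1/11 = -45/11 ≈ -4.0909)
o = -585/11 (o = -45/11*(-13)*(-1) = (585/11)*(-1) = -585/11 ≈ -53.182)
T = √21274/11 (T = √(-585/11 + (13 - 27*(-8))) = √(-585/11 + (13 + 216)) = √(-585/11 + 229) = √(1934/11) = √21274/11 ≈ 13.260)
√(1710 + T) = √(1710 + √21274/11)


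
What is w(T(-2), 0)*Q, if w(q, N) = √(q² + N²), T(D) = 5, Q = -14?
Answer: -70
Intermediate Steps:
w(q, N) = √(N² + q²)
w(T(-2), 0)*Q = √(0² + 5²)*(-14) = √(0 + 25)*(-14) = √25*(-14) = 5*(-14) = -70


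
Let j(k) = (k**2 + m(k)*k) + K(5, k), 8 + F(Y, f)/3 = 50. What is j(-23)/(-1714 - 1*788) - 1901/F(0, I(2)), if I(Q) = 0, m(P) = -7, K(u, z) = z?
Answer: -44818/2919 ≈ -15.354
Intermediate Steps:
F(Y, f) = 126 (F(Y, f) = -24 + 3*50 = -24 + 150 = 126)
j(k) = k**2 - 6*k (j(k) = (k**2 - 7*k) + k = k**2 - 6*k)
j(-23)/(-1714 - 1*788) - 1901/F(0, I(2)) = (-23*(-6 - 23))/(-1714 - 1*788) - 1901/126 = (-23*(-29))/(-1714 - 788) - 1901*1/126 = 667/(-2502) - 1901/126 = 667*(-1/2502) - 1901/126 = -667/2502 - 1901/126 = -44818/2919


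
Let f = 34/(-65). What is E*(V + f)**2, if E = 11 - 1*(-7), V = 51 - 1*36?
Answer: 15938658/4225 ≈ 3772.5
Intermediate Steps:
V = 15 (V = 51 - 36 = 15)
E = 18 (E = 11 + 7 = 18)
f = -34/65 (f = 34*(-1/65) = -34/65 ≈ -0.52308)
E*(V + f)**2 = 18*(15 - 34/65)**2 = 18*(941/65)**2 = 18*(885481/4225) = 15938658/4225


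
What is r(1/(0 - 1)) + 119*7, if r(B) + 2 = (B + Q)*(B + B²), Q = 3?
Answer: 831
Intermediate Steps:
r(B) = -2 + (3 + B)*(B + B²) (r(B) = -2 + (B + 3)*(B + B²) = -2 + (3 + B)*(B + B²))
r(1/(0 - 1)) + 119*7 = (-2 + (1/(0 - 1))³ + 3/(0 - 1) + 4*(1/(0 - 1))²) + 119*7 = (-2 + (1/(-1))³ + 3/(-1) + 4*(1/(-1))²) + 833 = (-2 + (-1)³ + 3*(-1) + 4*(-1)²) + 833 = (-2 - 1 - 3 + 4*1) + 833 = (-2 - 1 - 3 + 4) + 833 = -2 + 833 = 831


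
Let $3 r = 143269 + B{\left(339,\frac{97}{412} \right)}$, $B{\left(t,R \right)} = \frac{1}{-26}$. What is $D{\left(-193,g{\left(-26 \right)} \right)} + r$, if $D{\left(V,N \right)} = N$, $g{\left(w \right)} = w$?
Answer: $\frac{3722965}{78} \approx 47730.0$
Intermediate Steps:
$B{\left(t,R \right)} = - \frac{1}{26}$
$r = \frac{3724993}{78}$ ($r = \frac{143269 - \frac{1}{26}}{3} = \frac{1}{3} \cdot \frac{3724993}{26} = \frac{3724993}{78} \approx 47756.0$)
$D{\left(-193,g{\left(-26 \right)} \right)} + r = -26 + \frac{3724993}{78} = \frac{3722965}{78}$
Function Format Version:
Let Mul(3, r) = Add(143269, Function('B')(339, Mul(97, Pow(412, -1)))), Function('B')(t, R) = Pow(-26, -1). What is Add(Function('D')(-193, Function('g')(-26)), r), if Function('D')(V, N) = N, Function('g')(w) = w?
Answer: Rational(3722965, 78) ≈ 47730.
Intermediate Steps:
Function('B')(t, R) = Rational(-1, 26)
r = Rational(3724993, 78) (r = Mul(Rational(1, 3), Add(143269, Rational(-1, 26))) = Mul(Rational(1, 3), Rational(3724993, 26)) = Rational(3724993, 78) ≈ 47756.)
Add(Function('D')(-193, Function('g')(-26)), r) = Add(-26, Rational(3724993, 78)) = Rational(3722965, 78)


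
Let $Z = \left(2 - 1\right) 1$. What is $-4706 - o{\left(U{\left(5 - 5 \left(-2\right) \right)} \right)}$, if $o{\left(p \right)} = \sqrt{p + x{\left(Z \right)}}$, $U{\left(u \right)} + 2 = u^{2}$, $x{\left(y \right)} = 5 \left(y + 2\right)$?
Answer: $-4706 - \sqrt{238} \approx -4721.4$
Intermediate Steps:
$Z = 1$ ($Z = 1 \cdot 1 = 1$)
$x{\left(y \right)} = 10 + 5 y$ ($x{\left(y \right)} = 5 \left(2 + y\right) = 10 + 5 y$)
$U{\left(u \right)} = -2 + u^{2}$
$o{\left(p \right)} = \sqrt{15 + p}$ ($o{\left(p \right)} = \sqrt{p + \left(10 + 5 \cdot 1\right)} = \sqrt{p + \left(10 + 5\right)} = \sqrt{p + 15} = \sqrt{15 + p}$)
$-4706 - o{\left(U{\left(5 - 5 \left(-2\right) \right)} \right)} = -4706 - \sqrt{15 - \left(2 - \left(5 - 5 \left(-2\right)\right)^{2}\right)} = -4706 - \sqrt{15 - \left(2 - \left(5 - -10\right)^{2}\right)} = -4706 - \sqrt{15 - \left(2 - \left(5 + 10\right)^{2}\right)} = -4706 - \sqrt{15 - \left(2 - 15^{2}\right)} = -4706 - \sqrt{15 + \left(-2 + 225\right)} = -4706 - \sqrt{15 + 223} = -4706 - \sqrt{238}$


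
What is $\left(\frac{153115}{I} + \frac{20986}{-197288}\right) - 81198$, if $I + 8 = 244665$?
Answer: $- \frac{279945076884175}{3447706444} \approx -81198.0$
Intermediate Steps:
$I = 244657$ ($I = -8 + 244665 = 244657$)
$\left(\frac{153115}{I} + \frac{20986}{-197288}\right) - 81198 = \left(\frac{153115}{244657} + \frac{20986}{-197288}\right) - 81198 = \left(153115 \cdot \frac{1}{244657} + 20986 \left(- \frac{1}{197288}\right)\right) - 81198 = \left(\frac{153115}{244657} - \frac{1499}{14092}\right) - 81198 = \frac{1790955737}{3447706444} - 81198 = - \frac{279945076884175}{3447706444}$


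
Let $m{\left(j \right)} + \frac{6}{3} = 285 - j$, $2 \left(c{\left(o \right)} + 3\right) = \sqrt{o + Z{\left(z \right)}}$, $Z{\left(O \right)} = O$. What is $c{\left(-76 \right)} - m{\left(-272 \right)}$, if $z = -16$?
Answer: $-558 + i \sqrt{23} \approx -558.0 + 4.7958 i$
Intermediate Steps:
$c{\left(o \right)} = -3 + \frac{\sqrt{-16 + o}}{2}$ ($c{\left(o \right)} = -3 + \frac{\sqrt{o - 16}}{2} = -3 + \frac{\sqrt{-16 + o}}{2}$)
$m{\left(j \right)} = 283 - j$ ($m{\left(j \right)} = -2 - \left(-285 + j\right) = 283 - j$)
$c{\left(-76 \right)} - m{\left(-272 \right)} = \left(-3 + \frac{\sqrt{-16 - 76}}{2}\right) - \left(283 - -272\right) = \left(-3 + \frac{\sqrt{-92}}{2}\right) - \left(283 + 272\right) = \left(-3 + \frac{2 i \sqrt{23}}{2}\right) - 555 = \left(-3 + i \sqrt{23}\right) - 555 = -558 + i \sqrt{23}$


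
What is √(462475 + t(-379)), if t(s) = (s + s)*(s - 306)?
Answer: √981705 ≈ 990.81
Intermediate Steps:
t(s) = 2*s*(-306 + s) (t(s) = (2*s)*(-306 + s) = 2*s*(-306 + s))
√(462475 + t(-379)) = √(462475 + 2*(-379)*(-306 - 379)) = √(462475 + 2*(-379)*(-685)) = √(462475 + 519230) = √981705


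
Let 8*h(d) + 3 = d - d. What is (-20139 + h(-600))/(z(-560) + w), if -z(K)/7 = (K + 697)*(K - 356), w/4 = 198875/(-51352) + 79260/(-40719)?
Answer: -286472620245/12495099085636 ≈ -0.022927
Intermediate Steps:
h(d) = -3/8 (h(d) = -3/8 + (d - d)/8 = -3/8 + (⅛)*0 = -3/8 + 0 = -3/8)
w = -82776535/3556126 (w = 4*(198875/(-51352) + 79260/(-40719)) = 4*(198875*(-1/51352) + 79260*(-1/40719)) = 4*(-198875/51352 - 26420/13573) = 4*(-82776535/14224504) = -82776535/3556126 ≈ -23.277)
z(K) = -7*(-356 + K)*(697 + K) (z(K) = -7*(K + 697)*(K - 356) = -7*(697 + K)*(-356 + K) = -7*(-356 + K)*(697 + K))
(-20139 + h(-600))/(z(-560) + w) = (-20139 - 3/8)/((1736924 - 2387*(-560) - 7*(-560)²) - 82776535/3556126) = -161115/(8*((1736924 + 1336720 - 7*313600) - 82776535/3556126)) = -161115/(8*((1736924 + 1336720 - 2195200) - 82776535/3556126)) = -161115/(8*(878444 - 82776535/3556126)) = -161115/(8*3123774771409/3556126) = -161115/8*3556126/3123774771409 = -286472620245/12495099085636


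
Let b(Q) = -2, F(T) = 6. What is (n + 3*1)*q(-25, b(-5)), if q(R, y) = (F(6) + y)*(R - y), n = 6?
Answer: -828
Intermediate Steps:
q(R, y) = (6 + y)*(R - y)
(n + 3*1)*q(-25, b(-5)) = (6 + 3*1)*(-1*(-2)² - 6*(-2) + 6*(-25) - 25*(-2)) = (6 + 3)*(-1*4 + 12 - 150 + 50) = 9*(-4 + 12 - 150 + 50) = 9*(-92) = -828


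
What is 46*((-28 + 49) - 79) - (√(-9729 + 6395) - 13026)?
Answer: 10358 - I*√3334 ≈ 10358.0 - 57.741*I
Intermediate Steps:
46*((-28 + 49) - 79) - (√(-9729 + 6395) - 13026) = 46*(21 - 79) - (√(-3334) - 13026) = 46*(-58) - (I*√3334 - 13026) = -2668 - (-13026 + I*√3334) = -2668 + (13026 - I*√3334) = 10358 - I*√3334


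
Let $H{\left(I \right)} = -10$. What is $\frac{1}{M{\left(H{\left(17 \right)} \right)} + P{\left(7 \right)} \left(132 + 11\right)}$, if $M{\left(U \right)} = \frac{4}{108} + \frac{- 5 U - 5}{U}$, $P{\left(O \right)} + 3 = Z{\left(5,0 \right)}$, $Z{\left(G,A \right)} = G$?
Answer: $\frac{54}{15203} \approx 0.0035519$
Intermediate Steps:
$P{\left(O \right)} = 2$ ($P{\left(O \right)} = -3 + 5 = 2$)
$M{\left(U \right)} = \frac{1}{27} + \frac{-5 - 5 U}{U}$ ($M{\left(U \right)} = 4 \cdot \frac{1}{108} + \frac{-5 - 5 U}{U} = \frac{1}{27} + \frac{-5 - 5 U}{U}$)
$\frac{1}{M{\left(H{\left(17 \right)} \right)} + P{\left(7 \right)} \left(132 + 11\right)} = \frac{1}{\left(- \frac{134}{27} - \frac{5}{-10}\right) + 2 \left(132 + 11\right)} = \frac{1}{\left(- \frac{134}{27} - - \frac{1}{2}\right) + 2 \cdot 143} = \frac{1}{\left(- \frac{134}{27} + \frac{1}{2}\right) + 286} = \frac{1}{- \frac{241}{54} + 286} = \frac{1}{\frac{15203}{54}} = \frac{54}{15203}$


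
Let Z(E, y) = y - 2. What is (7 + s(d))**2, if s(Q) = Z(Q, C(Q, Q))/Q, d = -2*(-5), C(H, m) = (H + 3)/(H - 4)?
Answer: 177241/3600 ≈ 49.234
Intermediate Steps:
C(H, m) = (3 + H)/(-4 + H)
d = 10
Z(E, y) = -2 + y
s(Q) = (-2 + (3 + Q)/(-4 + Q))/Q
(7 + s(d))**2 = (7 + (11 - 1*10)/(10*(-4 + 10)))**2 = (7 + (1/10)*(11 - 10)/6)**2 = (7 + (1/10)*(1/6)*1)**2 = (7 + 1/60)**2 = (421/60)**2 = 177241/3600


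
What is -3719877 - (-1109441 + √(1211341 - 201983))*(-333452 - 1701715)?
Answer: -2257901431524 + 2035167*√1009358 ≈ -2.2559e+12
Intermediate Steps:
-3719877 - (-1109441 + √(1211341 - 201983))*(-333452 - 1701715) = -3719877 - (-1109441 + √1009358)*(-2035167) = -3719877 - (2257897711647 - 2035167*√1009358) = -3719877 + (-2257897711647 + 2035167*√1009358) = -2257901431524 + 2035167*√1009358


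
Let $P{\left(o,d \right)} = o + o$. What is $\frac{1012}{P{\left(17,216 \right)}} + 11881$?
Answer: $\frac{202483}{17} \approx 11911.0$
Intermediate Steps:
$P{\left(o,d \right)} = 2 o$
$\frac{1012}{P{\left(17,216 \right)}} + 11881 = \frac{1012}{2 \cdot 17} + 11881 = \frac{1012}{34} + 11881 = 1012 \cdot \frac{1}{34} + 11881 = \frac{506}{17} + 11881 = \frac{202483}{17}$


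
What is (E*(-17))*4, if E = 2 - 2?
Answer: 0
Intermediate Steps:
E = 0
(E*(-17))*4 = (0*(-17))*4 = 0*4 = 0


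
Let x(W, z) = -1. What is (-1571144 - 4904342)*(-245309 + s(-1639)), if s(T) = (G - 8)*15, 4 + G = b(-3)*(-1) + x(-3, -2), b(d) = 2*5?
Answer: 1590729037844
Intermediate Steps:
b(d) = 10
G = -15 (G = -4 + (10*(-1) - 1) = -4 + (-10 - 1) = -4 - 11 = -15)
s(T) = -345 (s(T) = (-15 - 8)*15 = -23*15 = -345)
(-1571144 - 4904342)*(-245309 + s(-1639)) = (-1571144 - 4904342)*(-245309 - 345) = -6475486*(-245654) = 1590729037844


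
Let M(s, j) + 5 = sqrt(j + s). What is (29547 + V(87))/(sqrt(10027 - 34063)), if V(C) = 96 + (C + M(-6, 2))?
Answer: sqrt(6009)*(2 - 29725*I)/12018 ≈ 0.0129 - 191.73*I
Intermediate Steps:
M(s, j) = -5 + sqrt(j + s)
V(C) = 91 + C + 2*I (V(C) = 96 + (C + (-5 + sqrt(2 - 6))) = 96 + (C + (-5 + sqrt(-4))) = 96 + (C + (-5 + 2*I)) = 96 + (-5 + C + 2*I) = 91 + C + 2*I)
(29547 + V(87))/(sqrt(10027 - 34063)) = (29547 + (91 + 87 + 2*I))/(sqrt(10027 - 34063)) = (29547 + (178 + 2*I))/(sqrt(-24036)) = (29725 + 2*I)/((2*I*sqrt(6009))) = (29725 + 2*I)*(-I*sqrt(6009)/12018) = -I*sqrt(6009)*(29725 + 2*I)/12018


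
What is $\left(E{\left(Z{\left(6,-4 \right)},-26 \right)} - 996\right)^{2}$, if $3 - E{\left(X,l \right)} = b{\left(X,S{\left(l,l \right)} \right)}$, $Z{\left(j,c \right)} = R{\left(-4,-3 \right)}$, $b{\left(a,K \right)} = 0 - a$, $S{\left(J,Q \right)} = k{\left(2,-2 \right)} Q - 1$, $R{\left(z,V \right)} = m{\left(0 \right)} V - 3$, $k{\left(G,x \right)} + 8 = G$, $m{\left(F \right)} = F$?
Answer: $992016$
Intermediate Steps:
$k{\left(G,x \right)} = -8 + G$
$R{\left(z,V \right)} = -3$ ($R{\left(z,V \right)} = 0 V - 3 = 0 - 3 = -3$)
$S{\left(J,Q \right)} = -1 - 6 Q$ ($S{\left(J,Q \right)} = \left(-8 + 2\right) Q - 1 = - 6 Q - 1 = -1 - 6 Q$)
$b{\left(a,K \right)} = - a$
$Z{\left(j,c \right)} = -3$
$E{\left(X,l \right)} = 3 + X$ ($E{\left(X,l \right)} = 3 - - X = 3 + X$)
$\left(E{\left(Z{\left(6,-4 \right)},-26 \right)} - 996\right)^{2} = \left(\left(3 - 3\right) - 996\right)^{2} = \left(0 - 996\right)^{2} = \left(-996\right)^{2} = 992016$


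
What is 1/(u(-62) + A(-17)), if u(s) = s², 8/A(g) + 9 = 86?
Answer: 77/295996 ≈ 0.00026014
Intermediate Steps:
A(g) = 8/77 (A(g) = 8/(-9 + 86) = 8/77)
1/(u(-62) + A(-17)) = 1/((-62)² + 8/77) = 1/(3844 + 8/77) = 1/(295996/77) = 77/295996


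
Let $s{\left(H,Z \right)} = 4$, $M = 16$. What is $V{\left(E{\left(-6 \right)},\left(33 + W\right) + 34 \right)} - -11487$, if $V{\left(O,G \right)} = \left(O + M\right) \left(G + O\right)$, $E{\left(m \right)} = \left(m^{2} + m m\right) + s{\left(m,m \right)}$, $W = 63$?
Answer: $30439$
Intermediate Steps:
$E{\left(m \right)} = 4 + 2 m^{2}$ ($E{\left(m \right)} = \left(m^{2} + m m\right) + 4 = \left(m^{2} + m^{2}\right) + 4 = 2 m^{2} + 4 = 4 + 2 m^{2}$)
$V{\left(O,G \right)} = \left(16 + O\right) \left(G + O\right)$ ($V{\left(O,G \right)} = \left(O + 16\right) \left(G + O\right) = \left(16 + O\right) \left(G + O\right)$)
$V{\left(E{\left(-6 \right)},\left(33 + W\right) + 34 \right)} - -11487 = \left(\left(4 + 2 \left(-6\right)^{2}\right)^{2} + 16 \left(\left(33 + 63\right) + 34\right) + 16 \left(4 + 2 \left(-6\right)^{2}\right) + \left(\left(33 + 63\right) + 34\right) \left(4 + 2 \left(-6\right)^{2}\right)\right) - -11487 = \left(\left(4 + 2 \cdot 36\right)^{2} + 16 \left(96 + 34\right) + 16 \left(4 + 2 \cdot 36\right) + \left(96 + 34\right) \left(4 + 2 \cdot 36\right)\right) + 11487 = \left(\left(4 + 72\right)^{2} + 16 \cdot 130 + 16 \left(4 + 72\right) + 130 \left(4 + 72\right)\right) + 11487 = \left(76^{2} + 2080 + 16 \cdot 76 + 130 \cdot 76\right) + 11487 = \left(5776 + 2080 + 1216 + 9880\right) + 11487 = 18952 + 11487 = 30439$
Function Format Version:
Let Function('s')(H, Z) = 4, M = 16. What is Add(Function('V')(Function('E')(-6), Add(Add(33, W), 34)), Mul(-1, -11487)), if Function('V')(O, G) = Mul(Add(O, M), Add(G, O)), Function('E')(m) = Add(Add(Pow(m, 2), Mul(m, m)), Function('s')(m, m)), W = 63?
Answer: 30439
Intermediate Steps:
Function('E')(m) = Add(4, Mul(2, Pow(m, 2))) (Function('E')(m) = Add(Add(Pow(m, 2), Mul(m, m)), 4) = Add(Add(Pow(m, 2), Pow(m, 2)), 4) = Add(Mul(2, Pow(m, 2)), 4) = Add(4, Mul(2, Pow(m, 2))))
Function('V')(O, G) = Mul(Add(16, O), Add(G, O)) (Function('V')(O, G) = Mul(Add(O, 16), Add(G, O)) = Mul(Add(16, O), Add(G, O)))
Add(Function('V')(Function('E')(-6), Add(Add(33, W), 34)), Mul(-1, -11487)) = Add(Add(Pow(Add(4, Mul(2, Pow(-6, 2))), 2), Mul(16, Add(Add(33, 63), 34)), Mul(16, Add(4, Mul(2, Pow(-6, 2)))), Mul(Add(Add(33, 63), 34), Add(4, Mul(2, Pow(-6, 2))))), Mul(-1, -11487)) = Add(Add(Pow(Add(4, Mul(2, 36)), 2), Mul(16, Add(96, 34)), Mul(16, Add(4, Mul(2, 36))), Mul(Add(96, 34), Add(4, Mul(2, 36)))), 11487) = Add(Add(Pow(Add(4, 72), 2), Mul(16, 130), Mul(16, Add(4, 72)), Mul(130, Add(4, 72))), 11487) = Add(Add(Pow(76, 2), 2080, Mul(16, 76), Mul(130, 76)), 11487) = Add(Add(5776, 2080, 1216, 9880), 11487) = Add(18952, 11487) = 30439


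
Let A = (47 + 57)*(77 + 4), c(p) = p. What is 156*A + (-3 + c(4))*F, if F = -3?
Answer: 1314141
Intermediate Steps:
A = 8424 (A = 104*81 = 8424)
156*A + (-3 + c(4))*F = 156*8424 + (-3 + 4)*(-3) = 1314144 + 1*(-3) = 1314144 - 3 = 1314141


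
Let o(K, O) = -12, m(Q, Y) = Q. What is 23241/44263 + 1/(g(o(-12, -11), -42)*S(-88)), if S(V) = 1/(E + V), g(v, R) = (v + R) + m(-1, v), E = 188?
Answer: -629609/486893 ≈ -1.2931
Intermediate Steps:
g(v, R) = -1 + R + v (g(v, R) = (v + R) - 1 = (R + v) - 1 = -1 + R + v)
S(V) = 1/(188 + V)
23241/44263 + 1/(g(o(-12, -11), -42)*S(-88)) = 23241/44263 + 1/((-1 - 42 - 12)*(1/(188 - 88))) = 23241*(1/44263) + 1/((-55)*(1/100)) = 23241/44263 - 1/(55*1/100) = 23241/44263 - 1/55*100 = 23241/44263 - 20/11 = -629609/486893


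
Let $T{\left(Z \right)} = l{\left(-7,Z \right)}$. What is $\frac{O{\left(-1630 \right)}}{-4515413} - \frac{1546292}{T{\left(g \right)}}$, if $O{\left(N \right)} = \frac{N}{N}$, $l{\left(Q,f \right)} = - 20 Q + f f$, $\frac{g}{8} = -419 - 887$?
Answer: $- \frac{1745564039860}{123226573522143} \approx -0.014165$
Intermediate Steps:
$g = -10448$ ($g = 8 \left(-419 - 887\right) = 8 \left(-1306\right) = -10448$)
$l{\left(Q,f \right)} = f^{2} - 20 Q$ ($l{\left(Q,f \right)} = - 20 Q + f^{2} = f^{2} - 20 Q$)
$T{\left(Z \right)} = 140 + Z^{2}$ ($T{\left(Z \right)} = Z^{2} - -140 = Z^{2} + 140 = 140 + Z^{2}$)
$O{\left(N \right)} = 1$
$\frac{O{\left(-1630 \right)}}{-4515413} - \frac{1546292}{T{\left(g \right)}} = 1 \frac{1}{-4515413} - \frac{1546292}{140 + \left(-10448\right)^{2}} = 1 \left(- \frac{1}{4515413}\right) - \frac{1546292}{140 + 109160704} = - \frac{1}{4515413} - \frac{1546292}{109160844} = - \frac{1}{4515413} - \frac{386573}{27290211} = - \frac{1745564039860}{123226573522143}$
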